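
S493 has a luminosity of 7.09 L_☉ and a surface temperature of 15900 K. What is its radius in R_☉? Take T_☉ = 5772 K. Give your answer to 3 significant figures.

0.351 R_☉

R/R_☉ = √(L/L_☉) / (T/T_☉)² = √(7.09) / (2.755)²
       = 2.663 / 7.588 = 0.3509.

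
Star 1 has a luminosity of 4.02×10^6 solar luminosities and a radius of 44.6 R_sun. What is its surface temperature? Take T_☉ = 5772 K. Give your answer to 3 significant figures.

3.87×10^4 K

T/T_☉ = (L/L_☉)^(1/4) / (R/R_☉)^(1/2)
T = 5772 × (4.02×10^6)^(1/4) / √(44.6) = 5772 × 44.78 / 6.678 = 3.870×10^4 K.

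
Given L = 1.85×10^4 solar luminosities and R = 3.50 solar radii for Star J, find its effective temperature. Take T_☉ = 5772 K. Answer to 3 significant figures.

3.60×10^4 K

T/T_☉ = (L/L_☉)^(1/4) / (R/R_☉)^(1/2)
T = 5772 × (1.85×10^4)^(1/4) / √(3.50) = 5772 × 11.66 / 1.871 = 3.598×10^4 K.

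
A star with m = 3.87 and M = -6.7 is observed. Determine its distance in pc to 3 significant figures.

1.30×10^3 pc

m − M = 5 log₁₀(d/10 pc)
3.87 − (-6.7) = 10.57 = 5 log₁₀(d/10)
d = 10 × 10^(10.57/5) = 10 × 10^2.114 = 1300 pc.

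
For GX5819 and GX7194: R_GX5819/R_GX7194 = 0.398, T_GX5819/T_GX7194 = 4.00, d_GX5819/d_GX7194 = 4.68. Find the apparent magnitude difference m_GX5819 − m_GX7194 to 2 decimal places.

-0.67

L_GX5819/L_GX7194 = (0.398)²(4.00)⁴ = 40.55.
F_GX5819/F_GX7194 = (L_GX5819/L_GX7194)/(d_GX5819/d_GX7194)² = 40.55/21.90 = 1.851.
m_GX5819 − m_GX7194 = −2.5 log₁₀(1.851) = -0.67.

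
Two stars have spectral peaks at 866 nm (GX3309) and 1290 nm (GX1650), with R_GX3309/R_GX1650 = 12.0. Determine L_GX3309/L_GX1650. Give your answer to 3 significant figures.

Wien's law gives T ∝ 1/λ_max, so T_GX3309/T_GX1650 = λ_GX1650/λ_GX3309 = 1290/866 = 1.490.
Then L ∝ R²T⁴ gives L_GX3309/L_GX1650 = (12.0)² × (1.490)⁴ = 144.0 × 4.924 = 709.0.

709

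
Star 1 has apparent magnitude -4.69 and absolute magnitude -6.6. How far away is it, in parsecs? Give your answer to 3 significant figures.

24.1 pc

m − M = 5 log₁₀(d/10 pc)
-4.69 − (-6.6) = 1.91 = 5 log₁₀(d/10)
d = 10 × 10^(1.91/5) = 10 × 10^0.382 = 24.10 pc.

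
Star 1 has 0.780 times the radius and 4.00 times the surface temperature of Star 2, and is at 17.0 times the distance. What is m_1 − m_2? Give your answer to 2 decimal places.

L_1/L_2 = (0.780)²(4.00)⁴ = 155.8.
F_1/F_2 = (L_1/L_2)/(d_1/d_2)² = 155.8/289.0 = 0.5389.
m_1 − m_2 = −2.5 log₁₀(0.5389) = 0.67.

0.67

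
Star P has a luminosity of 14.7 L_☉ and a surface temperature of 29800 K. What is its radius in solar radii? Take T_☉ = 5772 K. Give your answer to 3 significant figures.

0.144 solar radii

R/R_☉ = √(L/L_☉) / (T/T_☉)² = √(14.7) / (5.163)²
       = 3.834 / 26.66 = 0.1438.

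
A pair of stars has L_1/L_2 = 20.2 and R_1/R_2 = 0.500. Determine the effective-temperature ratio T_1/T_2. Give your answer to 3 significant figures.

3.00

L ∝ R²T⁴ gives T ∝ (L/R²)^(1/4), so
T_1/T_2 = (20.2 / 0.500²)^(1/4) = (80.80)^(1/4) = 2.998.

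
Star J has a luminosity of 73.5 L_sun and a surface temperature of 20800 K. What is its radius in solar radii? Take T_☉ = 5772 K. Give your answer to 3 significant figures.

0.660 solar radii

R/R_☉ = √(L/L_☉) / (T/T_☉)² = √(73.5) / (3.604)²
       = 8.573 / 12.99 = 0.6602.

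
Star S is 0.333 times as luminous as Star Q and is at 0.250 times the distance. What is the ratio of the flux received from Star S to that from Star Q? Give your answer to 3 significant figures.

F = L/(4πd²), so F_S/F_Q = (L_S/L_Q) / (d_S/d_Q)²
= 0.333 / (0.250)² = 0.333 / 0.06250 = 5.328.

5.33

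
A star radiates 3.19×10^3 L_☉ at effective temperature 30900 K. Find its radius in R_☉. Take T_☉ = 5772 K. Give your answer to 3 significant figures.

1.97 R_☉

R/R_☉ = √(L/L_☉) / (T/T_☉)² = √(3.19×10^3) / (5.353)²
       = 56.48 / 28.66 = 1.971.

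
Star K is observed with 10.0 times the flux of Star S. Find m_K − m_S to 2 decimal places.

-2.50

m_K − m_S = −2.5 log₁₀(F_K/F_S) = −2.5 log₁₀(10.0) = −2.5 × (1.000) = -2.500.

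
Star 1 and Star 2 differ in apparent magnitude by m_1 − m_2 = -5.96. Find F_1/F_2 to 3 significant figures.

F_1/F_2 = 10^(−(m_1 − m_2)/2.5) = 10^(5.96/2.5) = 10^2.384 = 242.1.

242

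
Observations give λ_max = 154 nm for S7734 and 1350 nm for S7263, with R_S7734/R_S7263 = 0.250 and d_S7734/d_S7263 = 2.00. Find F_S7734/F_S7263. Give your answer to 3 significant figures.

92.3

Wien's law: T_S7734/T_S7263 = λ_S7263/λ_S7734 = 1350/154 = 8.766.
L_S7734/L_S7263 = (R_S7734/R_S7263)²(T_S7734/T_S7263)⁴ = (0.250)²(8.766)⁴ = 369.1.
F_S7734/F_S7263 = (L_S7734/L_S7263)/(d_S7734/d_S7263)² = 369.1/(2.00)² = 92.27.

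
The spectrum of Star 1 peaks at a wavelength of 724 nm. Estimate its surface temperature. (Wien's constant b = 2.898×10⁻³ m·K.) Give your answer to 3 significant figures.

4.00×10^3 K

T = b/λ_max = 2.898×10⁻³ / (724×10⁻⁹) = 4003 K.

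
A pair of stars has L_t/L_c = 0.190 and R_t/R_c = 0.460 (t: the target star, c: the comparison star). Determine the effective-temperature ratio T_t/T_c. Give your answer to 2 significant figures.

0.97

L ∝ R²T⁴ gives T ∝ (L/R²)^(1/4), so
T_t/T_c = (0.190 / 0.460²)^(1/4) = (0.8979)^(1/4) = 0.9734.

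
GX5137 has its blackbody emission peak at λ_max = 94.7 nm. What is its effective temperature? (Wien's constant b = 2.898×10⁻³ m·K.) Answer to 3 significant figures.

3.06×10^4 K

T = b/λ_max = 2.898×10⁻³ / (94.7×10⁻⁹) = 3.060×10^4 K.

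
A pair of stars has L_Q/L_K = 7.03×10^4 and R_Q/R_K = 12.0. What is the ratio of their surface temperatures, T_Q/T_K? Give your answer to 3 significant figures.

L ∝ R²T⁴ gives T ∝ (L/R²)^(1/4), so
T_Q/T_K = (7.03×10^4 / 12.0²)^(1/4) = (488.2)^(1/4) = 4.701.

4.70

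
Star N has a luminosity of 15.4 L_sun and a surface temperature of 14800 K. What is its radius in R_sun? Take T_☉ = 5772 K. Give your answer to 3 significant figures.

0.597 R_sun

R/R_☉ = √(L/L_☉) / (T/T_☉)² = √(15.4) / (2.564)²
       = 3.924 / 6.575 = 0.5969.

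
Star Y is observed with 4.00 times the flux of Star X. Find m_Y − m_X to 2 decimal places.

m_Y − m_X = −2.5 log₁₀(F_Y/F_X) = −2.5 log₁₀(4.00) = −2.5 × (0.602) = -1.505.

-1.51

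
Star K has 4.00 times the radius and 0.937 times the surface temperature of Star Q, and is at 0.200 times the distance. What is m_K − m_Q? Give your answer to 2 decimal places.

L_K/L_Q = (4.00)²(0.937)⁴ = 12.33.
F_K/F_Q = (L_K/L_Q)/(d_K/d_Q)² = 12.33/0.04000 = 308.3.
m_K − m_Q = −2.5 log₁₀(308.3) = -6.22.

-6.22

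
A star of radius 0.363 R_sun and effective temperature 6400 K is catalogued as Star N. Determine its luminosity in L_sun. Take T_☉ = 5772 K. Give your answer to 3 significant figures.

0.199 L_sun

L/L_☉ = (R/R_☉)² (T/T_☉)⁴ = (0.363)² × (6400/5772)⁴
       = 0.1318 × (1.109)⁴ = 0.1318 × 1.512 = 0.1992.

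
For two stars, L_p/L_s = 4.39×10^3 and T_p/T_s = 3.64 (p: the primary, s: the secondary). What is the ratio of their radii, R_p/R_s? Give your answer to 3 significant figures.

5.00

L ∝ R²T⁴ gives R ∝ √L / T², so
R_p/R_s = √(4.39×10^3) / (3.64)² = 66.26 / 13.25 = 5.001.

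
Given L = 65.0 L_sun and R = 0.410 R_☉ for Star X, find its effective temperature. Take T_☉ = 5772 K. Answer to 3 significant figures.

T/T_☉ = (L/L_☉)^(1/4) / (R/R_☉)^(1/2)
T = 5772 × (65.0)^(1/4) / √(0.410) = 5772 × 2.839 / 0.6403 = 2.560×10^4 K.

2.56×10^4 K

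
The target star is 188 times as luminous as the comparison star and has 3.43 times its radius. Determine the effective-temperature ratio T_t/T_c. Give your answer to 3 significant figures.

2.00

L ∝ R²T⁴ gives T ∝ (L/R²)^(1/4), so
T_t/T_c = (188 / 3.43²)^(1/4) = (15.98)^(1/4) = 1.999.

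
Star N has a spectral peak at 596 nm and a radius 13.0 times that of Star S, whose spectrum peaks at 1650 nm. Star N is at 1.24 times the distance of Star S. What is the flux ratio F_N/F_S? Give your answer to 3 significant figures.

6.46×10^3

Wien's law: T_N/T_S = λ_S/λ_N = 1650/596 = 2.768.
L_N/L_S = (R_N/R_S)²(T_N/T_S)⁴ = (13.0)²(2.768)⁴ = 9927.
F_N/F_S = (L_N/L_S)/(d_N/d_S)² = 9927/(1.24)² = 6456.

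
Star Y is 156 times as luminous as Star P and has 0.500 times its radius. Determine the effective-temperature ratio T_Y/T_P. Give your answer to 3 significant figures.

5.00

L ∝ R²T⁴ gives T ∝ (L/R²)^(1/4), so
T_Y/T_P = (156 / 0.500²)^(1/4) = (624.0)^(1/4) = 4.998.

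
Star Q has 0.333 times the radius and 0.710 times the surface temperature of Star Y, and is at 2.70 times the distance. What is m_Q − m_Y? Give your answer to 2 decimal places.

6.03

L_Q/L_Y = (0.333)²(0.710)⁴ = 0.02818.
F_Q/F_Y = (L_Q/L_Y)/(d_Q/d_Y)² = 0.02818/7.290 = 0.003865.
m_Q − m_Y = −2.5 log₁₀(0.003865) = 6.03.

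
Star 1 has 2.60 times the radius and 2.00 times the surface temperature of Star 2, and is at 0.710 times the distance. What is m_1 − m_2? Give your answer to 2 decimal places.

L_1/L_2 = (2.60)²(2.00)⁴ = 108.2.
F_1/F_2 = (L_1/L_2)/(d_1/d_2)² = 108.2/0.5041 = 214.6.
m_1 − m_2 = −2.5 log₁₀(214.6) = -5.83.

-5.83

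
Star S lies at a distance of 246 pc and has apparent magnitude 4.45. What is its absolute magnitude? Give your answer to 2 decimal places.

M = m − 5 log₁₀(d/10 pc) = 4.45 − 5 log₁₀(246/10)
  = 4.45 − 5 × 1.391 = 4.45 − 6.95 = -2.50.

-2.50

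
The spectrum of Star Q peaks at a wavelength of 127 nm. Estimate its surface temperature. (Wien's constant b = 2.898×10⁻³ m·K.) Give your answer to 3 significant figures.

2.28×10^4 K

T = b/λ_max = 2.898×10⁻³ / (127×10⁻⁹) = 2.282×10^4 K.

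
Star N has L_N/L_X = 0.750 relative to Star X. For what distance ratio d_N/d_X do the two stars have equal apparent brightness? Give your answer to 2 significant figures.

0.87

Equal flux requires L_N/d_N² = L_X/d_X², so d_N/d_X = √(L_N/L_X)
= √(0.750) = 0.8660.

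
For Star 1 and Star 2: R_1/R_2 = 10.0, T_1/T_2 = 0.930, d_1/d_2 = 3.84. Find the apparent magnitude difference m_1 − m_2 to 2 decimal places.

-1.76

L_1/L_2 = (10.0)²(0.930)⁴ = 74.81.
F_1/F_2 = (L_1/L_2)/(d_1/d_2)² = 74.81/14.75 = 5.073.
m_1 − m_2 = −2.5 log₁₀(5.073) = -1.76.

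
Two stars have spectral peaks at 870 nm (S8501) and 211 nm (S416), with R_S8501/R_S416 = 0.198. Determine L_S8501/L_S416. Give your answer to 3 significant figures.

1.36×10^-4

Wien's law gives T ∝ 1/λ_max, so T_S8501/T_S416 = λ_S416/λ_S8501 = 211/870 = 0.2425.
Then L ∝ R²T⁴ gives L_S8501/L_S416 = (0.198)² × (0.2425)⁴ = 0.03920 × 0.003460 = 1.356×10^-4.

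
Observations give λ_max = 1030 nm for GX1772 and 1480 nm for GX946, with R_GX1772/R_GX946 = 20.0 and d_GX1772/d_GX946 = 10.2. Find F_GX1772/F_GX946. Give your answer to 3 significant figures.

16.4

Wien's law: T_GX1772/T_GX946 = λ_GX946/λ_GX1772 = 1480/1030 = 1.437.
L_GX1772/L_GX946 = (R_GX1772/R_GX946)²(T_GX1772/T_GX946)⁴ = (20.0)²(1.437)⁴ = 1705.
F_GX1772/F_GX946 = (L_GX1772/L_GX946)/(d_GX1772/d_GX946)² = 1705/(10.2)² = 16.39.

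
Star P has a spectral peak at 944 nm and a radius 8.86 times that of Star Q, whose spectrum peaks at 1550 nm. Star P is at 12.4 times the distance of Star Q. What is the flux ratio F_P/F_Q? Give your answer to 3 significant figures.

Wien's law: T_P/T_Q = λ_Q/λ_P = 1550/944 = 1.642.
L_P/L_Q = (R_P/R_Q)²(T_P/T_Q)⁴ = (8.86)²(1.642)⁴ = 570.6.
F_P/F_Q = (L_P/L_Q)/(d_P/d_Q)² = 570.6/(12.4)² = 3.711.

3.71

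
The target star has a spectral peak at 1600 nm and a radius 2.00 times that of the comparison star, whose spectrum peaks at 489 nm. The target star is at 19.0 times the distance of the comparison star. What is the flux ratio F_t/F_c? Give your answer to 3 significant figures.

9.67×10^-5

Wien's law: T_t/T_c = λ_c/λ_t = 489/1600 = 0.3056.
L_t/L_c = (R_t/R_c)²(T_t/T_c)⁴ = (2.00)²(0.3056)⁴ = 0.03490.
F_t/F_c = (L_t/L_c)/(d_t/d_c)² = 0.03490/(19.0)² = 9.667×10^-5.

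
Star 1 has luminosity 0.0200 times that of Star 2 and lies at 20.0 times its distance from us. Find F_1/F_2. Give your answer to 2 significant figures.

F = L/(4πd²), so F_1/F_2 = (L_1/L_2) / (d_1/d_2)²
= 0.0200 / (20.0)² = 0.0200 / 400.0 = 5.000×10^-5.

5.0×10^-5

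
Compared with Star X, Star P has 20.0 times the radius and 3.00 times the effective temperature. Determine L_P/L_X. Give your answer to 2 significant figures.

From the Stefan–Boltzmann law, L ∝ R²T⁴, so
L_P/L_X = (R_P/R_X)² (T_P/T_X)⁴ = (20.0)² × (3.00)⁴ = 400.0 × 81.00 = 3.240×10^4.

3.2×10^4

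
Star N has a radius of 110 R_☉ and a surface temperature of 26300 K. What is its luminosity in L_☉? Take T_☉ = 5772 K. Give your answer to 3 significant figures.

5.22×10^6 L_☉

L/L_☉ = (R/R_☉)² (T/T_☉)⁴ = (110)² × (26300/5772)⁴
       = 1.210×10^4 × (4.556)⁴ = 1.210×10^4 × 431.0 = 5.216×10^6.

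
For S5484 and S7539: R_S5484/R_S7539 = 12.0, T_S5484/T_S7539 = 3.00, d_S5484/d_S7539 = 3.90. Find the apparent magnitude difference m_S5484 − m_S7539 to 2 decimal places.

L_S5484/L_S7539 = (12.0)²(3.00)⁴ = 1.166×10^4.
F_S5484/F_S7539 = (L_S5484/L_S7539)/(d_S5484/d_S7539)² = 1.166×10^4/15.21 = 766.9.
m_S5484 − m_S7539 = −2.5 log₁₀(766.9) = -7.21.

-7.21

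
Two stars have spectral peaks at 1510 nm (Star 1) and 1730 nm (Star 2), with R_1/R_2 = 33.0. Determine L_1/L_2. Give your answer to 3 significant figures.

Wien's law gives T ∝ 1/λ_max, so T_1/T_2 = λ_2/λ_1 = 1730/1510 = 1.146.
Then L ∝ R²T⁴ gives L_1/L_2 = (33.0)² × (1.146)⁴ = 1089 × 1.723 = 1876.

1.88×10^3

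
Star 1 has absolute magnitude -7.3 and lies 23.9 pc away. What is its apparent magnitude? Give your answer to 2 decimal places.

-5.41

m = M + 5 log₁₀(d/10 pc) = -7.3 + 5 log₁₀(23.9/10)
  = -7.3 + 5 × 0.378 = -7.3 + 1.89 = -5.41.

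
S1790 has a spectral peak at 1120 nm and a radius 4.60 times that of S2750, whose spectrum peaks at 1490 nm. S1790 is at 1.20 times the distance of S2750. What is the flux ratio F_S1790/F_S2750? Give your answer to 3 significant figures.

46.0

Wien's law: T_S1790/T_S2750 = λ_S2750/λ_S1790 = 1490/1120 = 1.330.
L_S1790/L_S2750 = (R_S1790/R_S2750)²(T_S1790/T_S2750)⁴ = (4.60)²(1.330)⁴ = 66.28.
F_S1790/F_S2750 = (L_S1790/L_S2750)/(d_S1790/d_S2750)² = 66.28/(1.20)² = 46.03.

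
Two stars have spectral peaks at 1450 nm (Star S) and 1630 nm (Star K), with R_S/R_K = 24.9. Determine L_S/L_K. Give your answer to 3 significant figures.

Wien's law gives T ∝ 1/λ_max, so T_S/T_K = λ_K/λ_S = 1630/1450 = 1.124.
Then L ∝ R²T⁴ gives L_S/L_K = (24.9)² × (1.124)⁴ = 620.0 × 1.597 = 990.1.

990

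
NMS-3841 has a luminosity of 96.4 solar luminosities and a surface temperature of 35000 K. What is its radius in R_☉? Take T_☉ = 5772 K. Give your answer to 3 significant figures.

R/R_☉ = √(L/L_☉) / (T/T_☉)² = √(96.4) / (6.064)²
       = 9.818 / 36.77 = 0.2670.

0.267 R_☉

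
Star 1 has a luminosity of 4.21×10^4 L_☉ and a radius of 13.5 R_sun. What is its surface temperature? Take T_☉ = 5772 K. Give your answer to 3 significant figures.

2.25×10^4 K

T/T_☉ = (L/L_☉)^(1/4) / (R/R_☉)^(1/2)
T = 5772 × (4.21×10^4)^(1/4) / √(13.5) = 5772 × 14.32 / 3.674 = 2.250×10^4 K.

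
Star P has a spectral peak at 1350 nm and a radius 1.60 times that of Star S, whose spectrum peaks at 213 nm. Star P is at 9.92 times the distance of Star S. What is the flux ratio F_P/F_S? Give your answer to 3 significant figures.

1.61×10^-5

Wien's law: T_P/T_S = λ_S/λ_P = 213/1350 = 0.1578.
L_P/L_S = (R_P/R_S)²(T_P/T_S)⁴ = (1.60)²(0.1578)⁴ = 0.001586.
F_P/F_S = (L_P/L_S)/(d_P/d_S)² = 0.001586/(9.92)² = 1.612×10^-5.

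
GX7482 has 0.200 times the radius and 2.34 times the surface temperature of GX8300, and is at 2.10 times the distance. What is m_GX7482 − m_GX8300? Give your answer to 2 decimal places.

1.41

L_GX7482/L_GX8300 = (0.200)²(2.34)⁴ = 1.199.
F_GX7482/F_GX8300 = (L_GX7482/L_GX8300)/(d_GX7482/d_GX8300)² = 1.199/4.410 = 0.2719.
m_GX7482 − m_GX8300 = −2.5 log₁₀(0.2719) = 1.41.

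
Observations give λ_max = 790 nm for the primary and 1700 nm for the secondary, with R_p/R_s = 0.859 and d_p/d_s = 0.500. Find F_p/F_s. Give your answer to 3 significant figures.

63.3

Wien's law: T_p/T_s = λ_s/λ_p = 1700/790 = 2.152.
L_p/L_s = (R_p/R_s)²(T_p/T_s)⁴ = (0.859)²(2.152)⁴ = 15.82.
F_p/F_s = (L_p/L_s)/(d_p/d_s)² = 15.82/(0.500)² = 63.29.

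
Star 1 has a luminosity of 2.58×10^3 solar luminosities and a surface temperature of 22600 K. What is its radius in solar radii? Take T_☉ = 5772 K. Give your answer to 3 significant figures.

R/R_☉ = √(L/L_☉) / (T/T_☉)² = √(2.58×10^3) / (3.915)²
       = 50.79 / 15.33 = 3.313.

3.31 solar radii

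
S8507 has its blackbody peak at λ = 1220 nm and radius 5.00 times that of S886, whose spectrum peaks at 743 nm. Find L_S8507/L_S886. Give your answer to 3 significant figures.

Wien's law gives T ∝ 1/λ_max, so T_S8507/T_S886 = λ_S886/λ_S8507 = 743/1220 = 0.6090.
Then L ∝ R²T⁴ gives L_S8507/L_S886 = (5.00)² × (0.6090)⁴ = 25.00 × 0.1376 = 3.439.

3.44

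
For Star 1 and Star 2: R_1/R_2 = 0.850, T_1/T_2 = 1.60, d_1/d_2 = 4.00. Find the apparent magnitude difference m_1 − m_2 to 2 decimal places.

L_1/L_2 = (0.850)²(1.60)⁴ = 4.735.
F_1/F_2 = (L_1/L_2)/(d_1/d_2)² = 4.735/16.00 = 0.2959.
m_1 − m_2 = −2.5 log₁₀(0.2959) = 1.32.

1.32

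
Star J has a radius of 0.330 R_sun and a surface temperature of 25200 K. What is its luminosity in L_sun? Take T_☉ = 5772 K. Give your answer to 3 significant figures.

39.6 L_sun

L/L_☉ = (R/R_☉)² (T/T_☉)⁴ = (0.330)² × (25200/5772)⁴
       = 0.1089 × (4.366)⁴ = 0.1089 × 363.3 = 39.57.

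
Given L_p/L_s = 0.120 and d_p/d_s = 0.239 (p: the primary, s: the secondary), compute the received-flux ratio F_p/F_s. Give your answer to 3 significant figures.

F = L/(4πd²), so F_p/F_s = (L_p/L_s) / (d_p/d_s)²
= 0.120 / (0.239)² = 0.120 / 0.05712 = 2.101.

2.10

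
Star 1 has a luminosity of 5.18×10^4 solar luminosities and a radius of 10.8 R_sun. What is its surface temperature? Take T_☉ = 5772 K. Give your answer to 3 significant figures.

T/T_☉ = (L/L_☉)^(1/4) / (R/R_☉)^(1/2)
T = 5772 × (5.18×10^4)^(1/4) / √(10.8) = 5772 × 15.09 / 3.286 = 2.650×10^4 K.

2.65×10^4 K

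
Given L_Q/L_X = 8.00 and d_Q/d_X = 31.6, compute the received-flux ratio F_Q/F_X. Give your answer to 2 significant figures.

0.0080

F = L/(4πd²), so F_Q/F_X = (L_Q/L_X) / (d_Q/d_X)²
= 8.00 / (31.6)² = 8.00 / 998.6 = 0.008012.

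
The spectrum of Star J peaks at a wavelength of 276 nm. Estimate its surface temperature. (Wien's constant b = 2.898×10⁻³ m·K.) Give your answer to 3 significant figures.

1.05×10^4 K

T = b/λ_max = 2.898×10⁻³ / (276×10⁻⁹) = 1.050×10^4 K.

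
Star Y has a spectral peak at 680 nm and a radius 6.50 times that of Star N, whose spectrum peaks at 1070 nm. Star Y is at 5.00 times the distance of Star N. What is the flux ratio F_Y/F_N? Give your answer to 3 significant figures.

10.4

Wien's law: T_Y/T_N = λ_N/λ_Y = 1070/680 = 1.574.
L_Y/L_N = (R_Y/R_N)²(T_Y/T_N)⁴ = (6.50)²(1.574)⁴ = 259.0.
F_Y/F_N = (L_Y/L_N)/(d_Y/d_N)² = 259.0/(5.00)² = 10.36.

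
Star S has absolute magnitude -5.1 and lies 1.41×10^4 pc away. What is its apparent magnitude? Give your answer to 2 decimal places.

10.65

m = M + 5 log₁₀(d/10 pc) = -5.1 + 5 log₁₀(1.41×10^4/10)
  = -5.1 + 5 × 3.149 = -5.1 + 15.75 = 10.65.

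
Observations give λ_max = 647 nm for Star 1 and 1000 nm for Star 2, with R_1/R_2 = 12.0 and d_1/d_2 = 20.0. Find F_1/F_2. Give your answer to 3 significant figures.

Wien's law: T_1/T_2 = λ_2/λ_1 = 1000/647 = 1.546.
L_1/L_2 = (R_1/R_2)²(T_1/T_2)⁴ = (12.0)²(1.546)⁴ = 821.8.
F_1/F_2 = (L_1/L_2)/(d_1/d_2)² = 821.8/(20.0)² = 2.054.

2.05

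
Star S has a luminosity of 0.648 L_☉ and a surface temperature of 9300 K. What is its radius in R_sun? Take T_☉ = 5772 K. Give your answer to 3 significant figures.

0.310 R_sun

R/R_☉ = √(L/L_☉) / (T/T_☉)² = √(0.648) / (1.611)²
       = 0.8050 / 2.596 = 0.3101.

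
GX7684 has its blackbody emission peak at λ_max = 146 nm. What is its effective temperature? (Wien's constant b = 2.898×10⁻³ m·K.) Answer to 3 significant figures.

T = b/λ_max = 2.898×10⁻³ / (146×10⁻⁹) = 1.985×10^4 K.

1.98×10^4 K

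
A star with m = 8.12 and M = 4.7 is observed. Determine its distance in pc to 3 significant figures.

48.3 pc

m − M = 5 log₁₀(d/10 pc)
8.12 − (4.7) = 3.42 = 5 log₁₀(d/10)
d = 10 × 10^(3.42/5) = 10 × 10^0.684 = 48.31 pc.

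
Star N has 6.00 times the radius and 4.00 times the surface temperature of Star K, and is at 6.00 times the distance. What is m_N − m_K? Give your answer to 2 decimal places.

-6.02

L_N/L_K = (6.00)²(4.00)⁴ = 9216.
F_N/F_K = (L_N/L_K)/(d_N/d_K)² = 9216/36.00 = 256.0.
m_N − m_K = −2.5 log₁₀(256.0) = -6.02.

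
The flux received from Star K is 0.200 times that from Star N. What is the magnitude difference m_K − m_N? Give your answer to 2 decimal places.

1.75

m_K − m_N = −2.5 log₁₀(F_K/F_N) = −2.5 log₁₀(0.200) = −2.5 × (-0.699) = 1.747.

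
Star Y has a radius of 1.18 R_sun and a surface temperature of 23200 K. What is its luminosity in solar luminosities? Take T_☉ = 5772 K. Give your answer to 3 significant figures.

363 solar luminosities

L/L_☉ = (R/R_☉)² (T/T_☉)⁴ = (1.18)² × (23200/5772)⁴
       = 1.392 × (4.019)⁴ = 1.392 × 261.0 = 363.4.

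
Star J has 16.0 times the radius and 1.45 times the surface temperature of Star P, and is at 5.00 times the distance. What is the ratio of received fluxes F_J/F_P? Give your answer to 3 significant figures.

45.3

L_J/L_P = (R_J/R_P)²(T_J/T_P)⁴ = (16.0)² × (1.45)⁴ = 1132.
F_J/F_P = (L_J/L_P)/(d_J/d_P)² = 1132 / (5.00)² = 45.27.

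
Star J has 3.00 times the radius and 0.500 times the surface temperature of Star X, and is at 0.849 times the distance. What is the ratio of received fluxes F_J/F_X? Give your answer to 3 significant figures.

0.780

L_J/L_X = (R_J/R_X)²(T_J/T_X)⁴ = (3.00)² × (0.500)⁴ = 0.5625.
F_J/F_X = (L_J/L_X)/(d_J/d_X)² = 0.5625 / (0.849)² = 0.7804.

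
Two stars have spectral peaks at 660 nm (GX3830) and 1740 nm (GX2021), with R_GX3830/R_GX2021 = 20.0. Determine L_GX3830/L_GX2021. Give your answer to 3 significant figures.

1.93×10^4

Wien's law gives T ∝ 1/λ_max, so T_GX3830/T_GX2021 = λ_GX2021/λ_GX3830 = 1740/660 = 2.636.
Then L ∝ R²T⁴ gives L_GX3830/L_GX2021 = (20.0)² × (2.636)⁴ = 400.0 × 48.31 = 1.932×10^4.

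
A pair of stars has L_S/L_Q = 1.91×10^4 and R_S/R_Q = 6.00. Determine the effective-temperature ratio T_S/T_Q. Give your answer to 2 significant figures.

4.8

L ∝ R²T⁴ gives T ∝ (L/R²)^(1/4), so
T_S/T_Q = (1.91×10^4 / 6.00²)^(1/4) = (530.6)^(1/4) = 4.799.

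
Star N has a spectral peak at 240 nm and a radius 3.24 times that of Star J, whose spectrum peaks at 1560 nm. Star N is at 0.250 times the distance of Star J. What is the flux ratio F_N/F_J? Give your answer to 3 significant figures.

3.00×10^5

Wien's law: T_N/T_J = λ_J/λ_N = 1560/240 = 6.500.
L_N/L_J = (R_N/R_J)²(T_N/T_J)⁴ = (3.24)²(6.500)⁴ = 1.874×10^4.
F_N/F_J = (L_N/L_J)/(d_N/d_J)² = 1.874×10^4/(0.250)² = 2.998×10^5.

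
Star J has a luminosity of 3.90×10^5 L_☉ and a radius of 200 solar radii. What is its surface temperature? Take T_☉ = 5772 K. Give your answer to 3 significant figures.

1.02×10^4 K

T/T_☉ = (L/L_☉)^(1/4) / (R/R_☉)^(1/2)
T = 5772 × (3.90×10^5)^(1/4) / √(200) = 5772 × 24.99 / 14.14 = 1.020×10^4 K.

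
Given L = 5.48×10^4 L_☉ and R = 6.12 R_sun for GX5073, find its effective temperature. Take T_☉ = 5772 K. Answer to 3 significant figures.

3.57×10^4 K

T/T_☉ = (L/L_☉)^(1/4) / (R/R_☉)^(1/2)
T = 5772 × (5.48×10^4)^(1/4) / √(6.12) = 5772 × 15.30 / 2.474 = 3.570×10^4 K.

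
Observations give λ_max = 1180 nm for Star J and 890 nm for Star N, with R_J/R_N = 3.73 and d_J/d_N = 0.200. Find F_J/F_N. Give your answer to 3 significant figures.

113

Wien's law: T_J/T_N = λ_N/λ_J = 890/1180 = 0.7542.
L_J/L_N = (R_J/R_N)²(T_J/T_N)⁴ = (3.73)²(0.7542)⁴ = 4.502.
F_J/F_N = (L_J/L_N)/(d_J/d_N)² = 4.502/(0.200)² = 112.6.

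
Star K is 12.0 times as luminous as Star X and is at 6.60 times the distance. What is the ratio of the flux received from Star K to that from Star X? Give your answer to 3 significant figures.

F = L/(4πd²), so F_K/F_X = (L_K/L_X) / (d_K/d_X)²
= 12.0 / (6.60)² = 12.0 / 43.56 = 0.2755.

0.275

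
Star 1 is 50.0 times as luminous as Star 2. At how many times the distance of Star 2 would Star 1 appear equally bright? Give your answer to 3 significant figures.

7.07

Equal flux requires L_1/d_1² = L_2/d_2², so d_1/d_2 = √(L_1/L_2)
= √(50.0) = 7.071.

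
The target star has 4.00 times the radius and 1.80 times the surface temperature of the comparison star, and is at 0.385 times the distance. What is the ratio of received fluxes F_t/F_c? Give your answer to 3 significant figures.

1.13×10^3

L_t/L_c = (R_t/R_c)²(T_t/T_c)⁴ = (4.00)² × (1.80)⁴ = 168.0.
F_t/F_c = (L_t/L_c)/(d_t/d_c)² = 168.0 / (0.385)² = 1133.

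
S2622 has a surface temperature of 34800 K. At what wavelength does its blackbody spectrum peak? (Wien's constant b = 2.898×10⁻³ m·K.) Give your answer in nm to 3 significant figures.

λ_max = b/T = 2.898×10⁻³ / 34800 = 8.33×10^-8 m = 83.28 nm.

83.3 nm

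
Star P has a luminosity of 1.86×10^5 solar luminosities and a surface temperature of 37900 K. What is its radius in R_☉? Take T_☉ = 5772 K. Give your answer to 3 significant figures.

10.0 R_☉

R/R_☉ = √(L/L_☉) / (T/T_☉)² = √(1.86×10^5) / (6.566)²
       = 431.3 / 43.11 = 10.00.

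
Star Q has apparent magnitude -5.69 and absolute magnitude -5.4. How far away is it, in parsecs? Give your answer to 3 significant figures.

m − M = 5 log₁₀(d/10 pc)
-5.69 − (-5.4) = -0.29 = 5 log₁₀(d/10)
d = 10 × 10^(-0.29/5) = 10 × 10^-0.058 = 8.750 pc.

8.75 pc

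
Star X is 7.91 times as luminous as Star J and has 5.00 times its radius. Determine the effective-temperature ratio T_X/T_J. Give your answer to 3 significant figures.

0.750

L ∝ R²T⁴ gives T ∝ (L/R²)^(1/4), so
T_X/T_J = (7.91 / 5.00²)^(1/4) = (0.3164)^(1/4) = 0.7500.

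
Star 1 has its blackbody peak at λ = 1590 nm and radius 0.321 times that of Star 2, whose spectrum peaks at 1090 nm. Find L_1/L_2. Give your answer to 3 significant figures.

Wien's law gives T ∝ 1/λ_max, so T_1/T_2 = λ_2/λ_1 = 1090/1590 = 0.6855.
Then L ∝ R²T⁴ gives L_1/L_2 = (0.321)² × (0.6855)⁴ = 0.1030 × 0.2209 = 0.02276.

0.0228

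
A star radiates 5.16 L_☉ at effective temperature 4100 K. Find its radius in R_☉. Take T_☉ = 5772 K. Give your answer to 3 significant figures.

R/R_☉ = √(L/L_☉) / (T/T_☉)² = √(5.16) / (0.7103)²
       = 2.272 / 0.5046 = 4.502.

4.50 R_☉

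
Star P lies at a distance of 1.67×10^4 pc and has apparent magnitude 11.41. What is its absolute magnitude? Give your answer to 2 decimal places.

-4.70

M = m − 5 log₁₀(d/10 pc) = 11.41 − 5 log₁₀(1.67×10^4/10)
  = 11.41 − 5 × 3.223 = 11.41 − 16.11 = -4.70.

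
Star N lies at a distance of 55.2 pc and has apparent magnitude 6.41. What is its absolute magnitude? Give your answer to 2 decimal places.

M = m − 5 log₁₀(d/10 pc) = 6.41 − 5 log₁₀(55.2/10)
  = 6.41 − 5 × 0.742 = 6.41 − 3.71 = 2.70.

2.70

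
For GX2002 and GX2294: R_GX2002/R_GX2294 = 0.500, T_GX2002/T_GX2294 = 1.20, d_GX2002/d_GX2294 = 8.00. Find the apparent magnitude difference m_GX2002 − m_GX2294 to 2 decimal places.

5.23

L_GX2002/L_GX2294 = (0.500)²(1.20)⁴ = 0.5184.
F_GX2002/F_GX2294 = (L_GX2002/L_GX2294)/(d_GX2002/d_GX2294)² = 0.5184/64.00 = 0.008100.
m_GX2002 − m_GX2294 = −2.5 log₁₀(0.008100) = 5.23.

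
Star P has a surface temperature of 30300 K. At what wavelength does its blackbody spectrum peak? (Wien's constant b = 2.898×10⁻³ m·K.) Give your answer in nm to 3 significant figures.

λ_max = b/T = 2.898×10⁻³ / 30300 = 9.56×10^-8 m = 95.64 nm.

95.6 nm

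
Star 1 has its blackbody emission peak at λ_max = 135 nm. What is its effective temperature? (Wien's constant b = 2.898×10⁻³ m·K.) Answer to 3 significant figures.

T = b/λ_max = 2.898×10⁻³ / (135×10⁻⁹) = 2.147×10^4 K.

2.15×10^4 K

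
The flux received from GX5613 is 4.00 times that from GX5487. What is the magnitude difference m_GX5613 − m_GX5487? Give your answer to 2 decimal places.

m_GX5613 − m_GX5487 = −2.5 log₁₀(F_GX5613/F_GX5487) = −2.5 log₁₀(4.00) = −2.5 × (0.602) = -1.505.

-1.51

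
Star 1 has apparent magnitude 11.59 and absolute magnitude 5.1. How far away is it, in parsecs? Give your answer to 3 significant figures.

m − M = 5 log₁₀(d/10 pc)
11.59 − (5.1) = 6.49 = 5 log₁₀(d/10)
d = 10 × 10^(6.49/5) = 10 × 10^1.298 = 198.6 pc.

199 pc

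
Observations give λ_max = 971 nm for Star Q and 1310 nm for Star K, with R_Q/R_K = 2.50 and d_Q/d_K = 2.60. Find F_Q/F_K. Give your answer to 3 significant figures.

Wien's law: T_Q/T_K = λ_K/λ_Q = 1310/971 = 1.349.
L_Q/L_K = (R_Q/R_K)²(T_Q/T_K)⁴ = (2.50)²(1.349)⁴ = 20.71.
F_Q/F_K = (L_Q/L_K)/(d_Q/d_K)² = 20.71/(2.60)² = 3.063.

3.06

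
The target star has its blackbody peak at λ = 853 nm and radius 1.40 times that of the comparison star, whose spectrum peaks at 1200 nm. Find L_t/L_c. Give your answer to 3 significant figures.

7.68

Wien's law gives T ∝ 1/λ_max, so T_t/T_c = λ_c/λ_t = 1200/853 = 1.407.
Then L ∝ R²T⁴ gives L_t/L_c = (1.40)² × (1.407)⁴ = 1.960 × 3.917 = 7.677.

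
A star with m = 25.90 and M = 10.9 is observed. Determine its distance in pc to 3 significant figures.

m − M = 5 log₁₀(d/10 pc)
25.90 − (10.9) = 15.00 = 5 log₁₀(d/10)
d = 10 × 10^(15.00/5) = 10 × 10^3.000 = 1.000×10^4 pc.

1.00×10^4 pc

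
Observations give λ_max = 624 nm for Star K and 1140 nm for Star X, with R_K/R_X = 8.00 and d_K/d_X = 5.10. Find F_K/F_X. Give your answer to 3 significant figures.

Wien's law: T_K/T_X = λ_X/λ_K = 1140/624 = 1.827.
L_K/L_X = (R_K/R_X)²(T_K/T_X)⁴ = (8.00)²(1.827)⁴ = 713.0.
F_K/F_X = (L_K/L_X)/(d_K/d_X)² = 713.0/(5.10)² = 27.41.

27.4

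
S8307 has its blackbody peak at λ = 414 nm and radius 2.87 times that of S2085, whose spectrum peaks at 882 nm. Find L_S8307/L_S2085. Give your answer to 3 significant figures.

170

Wien's law gives T ∝ 1/λ_max, so T_S8307/T_S2085 = λ_S2085/λ_S8307 = 882/414 = 2.130.
Then L ∝ R²T⁴ gives L_S8307/L_S2085 = (2.87)² × (2.130)⁴ = 8.237 × 20.60 = 169.7.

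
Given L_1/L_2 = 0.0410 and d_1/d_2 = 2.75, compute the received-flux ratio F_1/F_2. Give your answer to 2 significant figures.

F = L/(4πd²), so F_1/F_2 = (L_1/L_2) / (d_1/d_2)²
= 0.0410 / (2.75)² = 0.0410 / 7.562 = 0.005421.

0.0054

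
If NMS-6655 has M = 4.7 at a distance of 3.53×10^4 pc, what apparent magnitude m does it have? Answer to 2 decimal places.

m = M + 5 log₁₀(d/10 pc) = 4.7 + 5 log₁₀(3.53×10^4/10)
  = 4.7 + 5 × 3.548 = 4.7 + 17.74 = 22.44.

22.44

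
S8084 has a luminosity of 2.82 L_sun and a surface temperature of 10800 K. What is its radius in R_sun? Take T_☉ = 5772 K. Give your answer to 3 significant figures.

R/R_☉ = √(L/L_☉) / (T/T_☉)² = √(2.82) / (1.871)²
       = 1.679 / 3.501 = 0.4797.

0.480 R_sun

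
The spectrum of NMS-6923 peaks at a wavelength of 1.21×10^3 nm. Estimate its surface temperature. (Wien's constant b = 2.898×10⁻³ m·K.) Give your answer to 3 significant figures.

2.40×10^3 K

T = b/λ_max = 2.898×10⁻³ / (1.21×10^3×10⁻⁹) = 2395 K.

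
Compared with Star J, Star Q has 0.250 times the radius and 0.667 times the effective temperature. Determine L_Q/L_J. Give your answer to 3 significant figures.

0.0124

From the Stefan–Boltzmann law, L ∝ R²T⁴, so
L_Q/L_J = (R_Q/R_J)² (T_Q/T_J)⁴ = (0.250)² × (0.667)⁴ = 0.06250 × 0.1979 = 0.01237.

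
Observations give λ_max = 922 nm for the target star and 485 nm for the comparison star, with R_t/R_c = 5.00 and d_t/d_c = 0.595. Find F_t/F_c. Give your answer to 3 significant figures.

Wien's law: T_t/T_c = λ_c/λ_t = 485/922 = 0.5260.
L_t/L_c = (R_t/R_c)²(T_t/T_c)⁴ = (5.00)²(0.5260)⁴ = 1.914.
F_t/F_c = (L_t/L_c)/(d_t/d_c)² = 1.914/(0.595)² = 5.407.

5.41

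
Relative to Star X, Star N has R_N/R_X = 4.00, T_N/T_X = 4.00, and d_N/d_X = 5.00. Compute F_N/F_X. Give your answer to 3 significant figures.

L_N/L_X = (R_N/R_X)²(T_N/T_X)⁴ = (4.00)² × (4.00)⁴ = 4096.
F_N/F_X = (L_N/L_X)/(d_N/d_X)² = 4096 / (5.00)² = 163.8.

164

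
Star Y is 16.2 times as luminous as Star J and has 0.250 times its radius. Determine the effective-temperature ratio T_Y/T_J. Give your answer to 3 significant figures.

L ∝ R²T⁴ gives T ∝ (L/R²)^(1/4), so
T_Y/T_J = (16.2 / 0.250²)^(1/4) = (259.2)^(1/4) = 4.012.

4.01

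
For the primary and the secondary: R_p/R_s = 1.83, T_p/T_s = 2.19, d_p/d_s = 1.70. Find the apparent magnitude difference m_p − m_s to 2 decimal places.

-3.56

L_p/L_s = (1.83)²(2.19)⁴ = 77.03.
F_p/F_s = (L_p/L_s)/(d_p/d_s)² = 77.03/2.890 = 26.66.
m_p − m_s = −2.5 log₁₀(26.66) = -3.56.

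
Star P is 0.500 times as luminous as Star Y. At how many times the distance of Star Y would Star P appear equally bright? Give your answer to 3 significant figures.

Equal flux requires L_P/d_P² = L_Y/d_Y², so d_P/d_Y = √(L_P/L_Y)
= √(0.500) = 0.7071.

0.707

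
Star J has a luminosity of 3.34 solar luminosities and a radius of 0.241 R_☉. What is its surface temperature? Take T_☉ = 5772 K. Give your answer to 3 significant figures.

1.59×10^4 K

T/T_☉ = (L/L_☉)^(1/4) / (R/R_☉)^(1/2)
T = 5772 × (3.34)^(1/4) / √(0.241) = 5772 × 1.352 / 0.4909 = 1.589×10^4 K.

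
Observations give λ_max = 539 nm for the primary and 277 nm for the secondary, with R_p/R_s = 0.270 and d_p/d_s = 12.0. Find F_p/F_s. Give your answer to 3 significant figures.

Wien's law: T_p/T_s = λ_s/λ_p = 277/539 = 0.5139.
L_p/L_s = (R_p/R_s)²(T_p/T_s)⁴ = (0.270)²(0.5139)⁴ = 0.005085.
F_p/F_s = (L_p/L_s)/(d_p/d_s)² = 0.005085/(12.0)² = 3.531×10^-5.

3.53×10^-5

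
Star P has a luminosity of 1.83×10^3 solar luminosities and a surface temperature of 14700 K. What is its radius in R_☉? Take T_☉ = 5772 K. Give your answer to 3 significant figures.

R/R_☉ = √(L/L_☉) / (T/T_☉)² = √(1.83×10^3) / (2.547)²
       = 42.78 / 6.486 = 6.595.

6.60 R_☉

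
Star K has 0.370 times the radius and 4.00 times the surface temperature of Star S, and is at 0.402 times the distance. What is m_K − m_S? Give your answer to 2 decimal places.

L_K/L_S = (0.370)²(4.00)⁴ = 35.05.
F_K/F_S = (L_K/L_S)/(d_K/d_S)² = 35.05/0.1616 = 216.9.
m_K − m_S = −2.5 log₁₀(216.9) = -5.84.

-5.84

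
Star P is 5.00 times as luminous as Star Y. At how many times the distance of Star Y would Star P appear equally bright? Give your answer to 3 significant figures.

Equal flux requires L_P/d_P² = L_Y/d_Y², so d_P/d_Y = √(L_P/L_Y)
= √(5.00) = 2.236.

2.24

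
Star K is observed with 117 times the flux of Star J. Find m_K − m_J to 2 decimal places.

m_K − m_J = −2.5 log₁₀(F_K/F_J) = −2.5 log₁₀(117) = −2.5 × (2.068) = -5.170.

-5.17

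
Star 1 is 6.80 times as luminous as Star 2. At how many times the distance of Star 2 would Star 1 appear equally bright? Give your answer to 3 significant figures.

Equal flux requires L_1/d_1² = L_2/d_2², so d_1/d_2 = √(L_1/L_2)
= √(6.80) = 2.608.

2.61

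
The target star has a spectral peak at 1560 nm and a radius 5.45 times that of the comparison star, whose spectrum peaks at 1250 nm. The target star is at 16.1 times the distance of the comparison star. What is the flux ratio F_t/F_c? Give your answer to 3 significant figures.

Wien's law: T_t/T_c = λ_c/λ_t = 1250/1560 = 0.8013.
L_t/L_c = (R_t/R_c)²(T_t/T_c)⁴ = (5.45)²(0.8013)⁴ = 12.24.
F_t/F_c = (L_t/L_c)/(d_t/d_c)² = 12.24/(16.1)² = 0.04724.

0.0472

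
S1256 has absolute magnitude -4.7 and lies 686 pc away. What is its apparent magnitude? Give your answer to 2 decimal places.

m = M + 5 log₁₀(d/10 pc) = -4.7 + 5 log₁₀(686/10)
  = -4.7 + 5 × 1.836 = -4.7 + 9.18 = 4.48.

4.48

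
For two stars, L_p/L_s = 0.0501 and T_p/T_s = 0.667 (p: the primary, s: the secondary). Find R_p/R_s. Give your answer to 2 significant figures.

L ∝ R²T⁴ gives R ∝ √L / T², so
R_p/R_s = √(0.0501) / (0.667)² = 0.2238 / 0.4449 = 0.5031.

0.50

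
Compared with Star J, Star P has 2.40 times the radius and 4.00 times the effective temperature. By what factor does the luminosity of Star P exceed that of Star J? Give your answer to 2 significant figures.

1.5×10^3

From the Stefan–Boltzmann law, L ∝ R²T⁴, so
L_P/L_J = (R_P/R_J)² (T_P/T_J)⁴ = (2.40)² × (4.00)⁴ = 5.760 × 256.0 = 1475.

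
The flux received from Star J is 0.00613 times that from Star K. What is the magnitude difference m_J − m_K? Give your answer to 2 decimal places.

m_J − m_K = −2.5 log₁₀(F_J/F_K) = −2.5 log₁₀(0.00613) = −2.5 × (-2.213) = 5.531.

5.53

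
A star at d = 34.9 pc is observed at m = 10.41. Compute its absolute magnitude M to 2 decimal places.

M = m − 5 log₁₀(d/10 pc) = 10.41 − 5 log₁₀(34.9/10)
  = 10.41 − 5 × 0.543 = 10.41 − 2.71 = 7.70.

7.70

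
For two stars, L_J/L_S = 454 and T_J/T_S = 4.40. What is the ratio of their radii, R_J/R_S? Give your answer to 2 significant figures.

1.1

L ∝ R²T⁴ gives R ∝ √L / T², so
R_J/R_S = √(454) / (4.40)² = 21.31 / 19.36 = 1.101.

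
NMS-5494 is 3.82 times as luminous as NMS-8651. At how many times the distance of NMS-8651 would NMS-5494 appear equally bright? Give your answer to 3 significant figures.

Equal flux requires L_NMS-5494/d_NMS-5494² = L_NMS-8651/d_NMS-8651², so d_NMS-5494/d_NMS-8651 = √(L_NMS-5494/L_NMS-8651)
= √(3.82) = 1.954.

1.95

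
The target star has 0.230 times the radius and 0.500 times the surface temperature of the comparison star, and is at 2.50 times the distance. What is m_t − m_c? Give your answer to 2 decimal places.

L_t/L_c = (0.230)²(0.500)⁴ = 0.003306.
F_t/F_c = (L_t/L_c)/(d_t/d_c)² = 0.003306/6.250 = 5.290×10^-4.
m_t − m_c = −2.5 log₁₀(5.290×10^-4) = 8.19.

8.19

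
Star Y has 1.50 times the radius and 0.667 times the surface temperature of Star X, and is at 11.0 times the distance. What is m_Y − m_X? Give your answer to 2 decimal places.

L_Y/L_X = (1.50)²(0.667)⁴ = 0.4453.
F_Y/F_X = (L_Y/L_X)/(d_Y/d_X)² = 0.4453/121.0 = 0.003680.
m_Y − m_X = −2.5 log₁₀(0.003680) = 6.09.

6.09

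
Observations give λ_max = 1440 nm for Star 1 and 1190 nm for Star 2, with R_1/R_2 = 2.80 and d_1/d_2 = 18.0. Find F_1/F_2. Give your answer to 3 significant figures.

0.0113

Wien's law: T_1/T_2 = λ_2/λ_1 = 1190/1440 = 0.8264.
L_1/L_2 = (R_1/R_2)²(T_1/T_2)⁴ = (2.80)²(0.8264)⁴ = 3.656.
F_1/F_2 = (L_1/L_2)/(d_1/d_2)² = 3.656/(18.0)² = 0.01129.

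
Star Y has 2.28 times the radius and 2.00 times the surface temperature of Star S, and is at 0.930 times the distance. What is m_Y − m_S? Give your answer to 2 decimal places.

-4.96

L_Y/L_S = (2.28)²(2.00)⁴ = 83.17.
F_Y/F_S = (L_Y/L_S)/(d_Y/d_S)² = 83.17/0.8649 = 96.17.
m_Y − m_S = −2.5 log₁₀(96.17) = -4.96.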